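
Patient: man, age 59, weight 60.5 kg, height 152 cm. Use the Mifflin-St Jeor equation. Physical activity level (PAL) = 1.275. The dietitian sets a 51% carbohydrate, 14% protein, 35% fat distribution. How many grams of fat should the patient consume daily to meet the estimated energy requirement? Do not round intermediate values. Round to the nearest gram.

Mifflin-St Jeor (male): BMR = 10(60.5) + 6.25(152) − 5(59) + 5 = 605 + 950 − 295 + 5 = 1265 kcal/day.
TEE = 1265 × 1.275 = 1612.875 kcal/day.
Fat energy = 35% × 1612.875 = 564.5063 kcal.
Fat = 564.5063 ÷ 9 kcal/g = 62.7229 g.

63 g/day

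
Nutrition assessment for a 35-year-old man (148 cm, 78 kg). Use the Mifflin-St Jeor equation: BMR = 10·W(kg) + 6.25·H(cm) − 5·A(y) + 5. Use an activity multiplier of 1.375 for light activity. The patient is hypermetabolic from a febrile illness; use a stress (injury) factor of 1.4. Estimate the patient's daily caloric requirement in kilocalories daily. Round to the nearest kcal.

2955 kilocalories daily

Mifflin-St Jeor (male): BMR = 10(78) + 6.25(148) − 5(35) + 5 = 780 + 925 − 175 + 5 = 1535 kcal/day.
TEE = BMR × activity factor = 1535 × 1.375 = 2110.625 kcal/day.
Apply stress factor: 2110.625 × 1.4 = 2954.875 kcal/day.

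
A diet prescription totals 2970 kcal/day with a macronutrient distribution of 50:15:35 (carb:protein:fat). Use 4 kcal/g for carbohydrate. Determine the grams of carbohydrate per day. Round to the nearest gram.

Carbohydrate energy = 50% × 2970 = 1485 kcal.
At 4 kcal/g: 1485 ÷ 4 = 371.25 g.

371 g/day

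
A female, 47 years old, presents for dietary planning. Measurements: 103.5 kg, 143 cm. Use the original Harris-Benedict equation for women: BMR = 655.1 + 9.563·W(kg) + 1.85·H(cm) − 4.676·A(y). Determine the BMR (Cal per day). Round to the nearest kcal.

Harris-Benedict: BMR = 655.1 + 9.563(103.5) + 1.85(143) − 4.676(47) = 1689.6485 kcal/day.

1690 Cal per day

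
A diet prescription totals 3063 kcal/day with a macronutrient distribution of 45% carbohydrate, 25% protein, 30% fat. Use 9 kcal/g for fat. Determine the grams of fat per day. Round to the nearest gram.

Fat energy = 30% × 3063 = 918.9 kcal.
At 9 kcal/g: 918.9 ÷ 9 = 102.1 g.

102 g/day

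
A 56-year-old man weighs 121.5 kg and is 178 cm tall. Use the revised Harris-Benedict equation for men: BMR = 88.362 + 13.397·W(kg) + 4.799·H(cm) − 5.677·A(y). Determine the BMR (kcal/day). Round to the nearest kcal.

Harris-Benedict: BMR = 88.362 + 13.397(121.5) + 4.799(178) − 5.677(56) = 2252.4075 kcal/day.

2252 kcal/day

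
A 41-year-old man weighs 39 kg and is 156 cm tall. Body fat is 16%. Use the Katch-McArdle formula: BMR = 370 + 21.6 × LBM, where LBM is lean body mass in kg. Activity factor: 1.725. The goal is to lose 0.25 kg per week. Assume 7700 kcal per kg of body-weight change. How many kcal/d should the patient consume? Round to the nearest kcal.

1584 kcal/d

LBM = 39 × (1 − 0.16) = 32.76 kg. Katch-McArdle: BMR = 370 + 21.6 × 32.76 = 1077.616 kcal/day.
TEE = 1077.616 × 1.725 = 1858.8876 kcal/day.
Required daily deficit = 0.25 × 7700 ÷ 7 = 275 kcal/day.
Target intake = 1858.8876 − 275 = 1583.8876 kcal/day.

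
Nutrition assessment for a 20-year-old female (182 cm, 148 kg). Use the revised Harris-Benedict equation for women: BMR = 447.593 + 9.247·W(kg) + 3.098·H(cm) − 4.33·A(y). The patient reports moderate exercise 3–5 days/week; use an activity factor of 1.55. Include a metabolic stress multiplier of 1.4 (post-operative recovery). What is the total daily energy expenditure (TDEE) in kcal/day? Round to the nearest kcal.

4977 kcal/day

Harris-Benedict: BMR = 447.593 + 9.247(148) + 3.098(182) − 4.33(20) = 2293.385 kcal/day.
TEE = BMR × activity factor = 2293.385 × 1.55 = 3554.7468 kcal/day.
Apply stress factor: 3554.7468 × 1.4 = 4976.6455 kcal/day.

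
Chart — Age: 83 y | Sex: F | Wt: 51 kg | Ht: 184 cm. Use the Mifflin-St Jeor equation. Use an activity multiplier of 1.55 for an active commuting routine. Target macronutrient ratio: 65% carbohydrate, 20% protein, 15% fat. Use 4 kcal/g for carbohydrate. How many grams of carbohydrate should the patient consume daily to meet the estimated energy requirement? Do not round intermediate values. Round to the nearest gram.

273 g/day

Mifflin-St Jeor (female): BMR = 10(51) + 6.25(184) − 5(83) − 161 = 510 + 1150 − 415 − 161 = 1084 kcal/day.
TEE = 1084 × 1.55 = 1680.2 kcal/day.
Carbohydrate energy = 65% × 1680.2 = 1092.13 kcal.
Carbohydrate = 1092.13 ÷ 4 kcal/g = 273.0325 g.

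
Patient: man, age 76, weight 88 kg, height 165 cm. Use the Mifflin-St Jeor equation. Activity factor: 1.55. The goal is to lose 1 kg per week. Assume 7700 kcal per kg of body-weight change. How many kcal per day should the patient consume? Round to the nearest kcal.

1281 kcal per day

Mifflin-St Jeor (male): BMR = 10(88) + 6.25(165) − 5(76) + 5 = 880 + 1031.25 − 380 + 5 = 1536.25 kcal/day.
TEE = 1536.25 × 1.55 = 2381.1875 kcal/day.
Required daily deficit = 1 × 7700 ÷ 7 = 1100 kcal/day.
Target intake = 2381.1875 − 1100 = 1281.1875 kcal/day.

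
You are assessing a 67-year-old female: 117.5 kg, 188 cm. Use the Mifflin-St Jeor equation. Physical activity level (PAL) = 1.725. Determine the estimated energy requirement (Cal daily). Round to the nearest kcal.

Mifflin-St Jeor (female): BMR = 10(117.5) + 6.25(188) − 5(67) − 161 = 1175 + 1175 − 335 − 161 = 1854 kcal/day.
TEE = BMR × activity factor = 1854 × 1.725 = 3198.15 kcal/day.

3198 Cal daily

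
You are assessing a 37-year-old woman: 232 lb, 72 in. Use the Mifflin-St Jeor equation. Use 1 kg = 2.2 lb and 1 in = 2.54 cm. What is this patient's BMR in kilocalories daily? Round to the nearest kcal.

Convert to metric: weight = 232 ÷ 2.2 = 105.4545 kg; height = 72 × 2.54 = 182.88 cm.
Mifflin-St Jeor (female): BMR = 10(105.4545) + 6.25(182.88) − 5(37) − 161 = 1054.5455 + 1143 − 185 − 161 = 1851.5455 kcal/day.

1852 kilocalories daily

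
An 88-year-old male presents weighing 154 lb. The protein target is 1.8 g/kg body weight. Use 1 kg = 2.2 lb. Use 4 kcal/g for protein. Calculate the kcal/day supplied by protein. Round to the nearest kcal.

504 kcal/day

Weight in kg = 154 ÷ 2.2 = 70 kg.
Protein = 1.8 g/kg × 70 kg = 126 g/day.
Protein energy = 126 g × 4 kcal/g = 504 kcal/day.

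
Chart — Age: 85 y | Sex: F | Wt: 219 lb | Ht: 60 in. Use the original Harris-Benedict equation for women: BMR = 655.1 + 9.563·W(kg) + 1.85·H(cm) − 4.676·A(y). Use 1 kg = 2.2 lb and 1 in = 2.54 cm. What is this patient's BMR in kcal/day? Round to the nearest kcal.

1492 kcal/day

Convert to metric: weight = 219 ÷ 2.2 = 99.5455 kg; height = 60 × 2.54 = 152.4 cm.
Harris-Benedict: BMR = 655.1 + 9.563(99.5455) + 1.85(152.4) − 4.676(85) = 1491.5332 kcal/day.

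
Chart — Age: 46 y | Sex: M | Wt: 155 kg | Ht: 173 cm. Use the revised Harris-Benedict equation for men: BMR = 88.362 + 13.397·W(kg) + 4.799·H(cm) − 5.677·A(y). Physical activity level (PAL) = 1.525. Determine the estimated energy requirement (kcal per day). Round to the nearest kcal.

Harris-Benedict: BMR = 88.362 + 13.397(155) + 4.799(173) − 5.677(46) = 2733.982 kcal/day.
TEE = BMR × activity factor = 2733.982 × 1.525 = 4169.3226 kcal/day.

4169 kcal per day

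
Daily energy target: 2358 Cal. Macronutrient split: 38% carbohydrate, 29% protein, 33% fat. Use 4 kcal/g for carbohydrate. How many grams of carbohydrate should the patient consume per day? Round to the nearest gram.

Carbohydrate energy = 38% × 2358 = 896.04 kcal.
At 4 kcal/g: 896.04 ÷ 4 = 224.01 g.

224 g/day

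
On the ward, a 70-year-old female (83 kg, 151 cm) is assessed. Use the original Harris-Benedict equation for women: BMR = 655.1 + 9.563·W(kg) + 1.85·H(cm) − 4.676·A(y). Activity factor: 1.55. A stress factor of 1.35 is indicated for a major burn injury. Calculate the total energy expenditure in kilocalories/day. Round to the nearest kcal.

2931 kilocalories/day

Harris-Benedict: BMR = 655.1 + 9.563(83) + 1.85(151) − 4.676(70) = 1400.859 kcal/day.
TEE = BMR × activity factor = 1400.859 × 1.55 = 2171.3315 kcal/day.
Apply stress factor: 2171.3315 × 1.35 = 2931.2975 kcal/day.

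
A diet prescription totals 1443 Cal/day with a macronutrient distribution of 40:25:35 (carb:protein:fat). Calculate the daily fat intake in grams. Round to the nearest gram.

Fat energy = 35% × 1443 = 505.05 kcal.
At 9 kcal/g: 505.05 ÷ 9 = 56.1167 g.

56 g/day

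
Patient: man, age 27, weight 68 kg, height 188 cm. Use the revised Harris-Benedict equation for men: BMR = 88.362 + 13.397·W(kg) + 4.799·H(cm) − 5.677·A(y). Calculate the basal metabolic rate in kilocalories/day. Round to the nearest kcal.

1748 kilocalories/day

Harris-Benedict: BMR = 88.362 + 13.397(68) + 4.799(188) − 5.677(27) = 1748.291 kcal/day.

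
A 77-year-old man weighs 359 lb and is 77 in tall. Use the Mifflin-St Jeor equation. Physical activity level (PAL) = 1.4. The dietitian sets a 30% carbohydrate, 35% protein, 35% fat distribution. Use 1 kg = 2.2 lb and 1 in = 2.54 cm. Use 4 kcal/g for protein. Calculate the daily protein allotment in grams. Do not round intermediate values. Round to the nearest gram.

303 g/day

Convert to metric: weight = 359 ÷ 2.2 = 163.1818 kg; height = 77 × 2.54 = 195.58 cm.
Mifflin-St Jeor (male): BMR = 10(163.1818) + 6.25(195.58) − 5(77) + 5 = 1631.8182 + 1222.375 − 385 + 5 = 2474.1932 kcal/day.
TEE = 2474.1932 × 1.4 = 3463.8705 kcal/day.
Protein energy = 35% × 3463.8705 = 1212.3547 kcal.
Protein = 1212.3547 ÷ 4 kcal/g = 303.0887 g.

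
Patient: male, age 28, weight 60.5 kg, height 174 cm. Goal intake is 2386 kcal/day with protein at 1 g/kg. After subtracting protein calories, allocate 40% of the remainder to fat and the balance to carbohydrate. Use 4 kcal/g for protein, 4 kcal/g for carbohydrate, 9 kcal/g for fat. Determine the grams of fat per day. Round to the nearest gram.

Protein = 1 × 60.5 = 60.5 g → 60.5 × 4 = 242 kcal.
Non-protein calories = 2386 − 242 = 2144 kcal.
Fat: 40% × 2144 = 857.6 kcal; carbohydrate: 1286.4 kcal.
Fat: 857.6 kcal ÷ 9 kcal/g = 95.2889 g.

95 g/day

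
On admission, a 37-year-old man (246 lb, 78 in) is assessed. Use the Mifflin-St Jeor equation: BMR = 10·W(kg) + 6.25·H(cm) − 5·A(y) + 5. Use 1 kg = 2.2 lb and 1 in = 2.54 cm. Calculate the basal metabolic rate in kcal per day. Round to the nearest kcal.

2176 kcal per day

Convert to metric: weight = 246 ÷ 2.2 = 111.8182 kg; height = 78 × 2.54 = 198.12 cm.
Mifflin-St Jeor (male): BMR = 10(111.8182) + 6.25(198.12) − 5(37) + 5 = 1118.1818 + 1238.25 − 185 + 5 = 2176.4318 kcal/day.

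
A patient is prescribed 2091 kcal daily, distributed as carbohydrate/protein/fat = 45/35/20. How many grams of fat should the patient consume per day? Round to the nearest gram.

Fat energy = 20% × 2091 = 418.2 kcal.
At 9 kcal/g: 418.2 ÷ 9 = 46.4667 g.

46 g/day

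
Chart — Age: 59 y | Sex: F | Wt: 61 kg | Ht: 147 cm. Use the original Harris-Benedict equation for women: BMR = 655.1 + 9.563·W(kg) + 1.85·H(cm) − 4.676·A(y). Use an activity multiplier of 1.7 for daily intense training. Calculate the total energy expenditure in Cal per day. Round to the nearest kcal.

Harris-Benedict: BMR = 655.1 + 9.563(61) + 1.85(147) − 4.676(59) = 1234.509 kcal/day.
TEE = BMR × activity factor = 1234.509 × 1.7 = 2098.6653 kcal/day.

2099 Cal per day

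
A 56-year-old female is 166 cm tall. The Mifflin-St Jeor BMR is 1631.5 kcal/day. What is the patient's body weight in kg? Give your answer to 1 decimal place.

1631.5 = 10·W + 6.25(166) − 5(56) − 161
10·W = 1631.5 − 596.5 = 1035, so W = 103.5 kg.

103.5 kg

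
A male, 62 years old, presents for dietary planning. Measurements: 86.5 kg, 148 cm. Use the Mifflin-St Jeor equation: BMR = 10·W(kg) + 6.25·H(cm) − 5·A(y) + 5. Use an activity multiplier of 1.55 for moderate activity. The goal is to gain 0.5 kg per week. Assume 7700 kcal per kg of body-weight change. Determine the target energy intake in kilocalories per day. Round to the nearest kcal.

2852 kilocalories per day

Mifflin-St Jeor (male): BMR = 10(86.5) + 6.25(148) − 5(62) + 5 = 865 + 925 − 310 + 5 = 1485 kcal/day.
TEE = 1485 × 1.55 = 2301.75 kcal/day.
Required daily surplus = 0.5 × 7700 ÷ 7 = 550 kcal/day.
Target intake = 2301.75 + 550 = 2851.75 kcal/day.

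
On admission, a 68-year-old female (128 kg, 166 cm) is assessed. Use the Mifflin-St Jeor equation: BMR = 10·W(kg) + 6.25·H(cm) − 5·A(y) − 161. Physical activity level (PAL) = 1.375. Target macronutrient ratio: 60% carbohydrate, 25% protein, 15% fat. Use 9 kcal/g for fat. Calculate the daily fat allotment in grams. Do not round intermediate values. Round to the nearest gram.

Mifflin-St Jeor (female): BMR = 10(128) + 6.25(166) − 5(68) − 161 = 1280 + 1037.5 − 340 − 161 = 1816.5 kcal/day.
TEE = 1816.5 × 1.375 = 2497.6875 kcal/day.
Fat energy = 15% × 2497.6875 = 374.6531 kcal.
Fat = 374.6531 ÷ 9 kcal/g = 41.6281 g.

42 g/day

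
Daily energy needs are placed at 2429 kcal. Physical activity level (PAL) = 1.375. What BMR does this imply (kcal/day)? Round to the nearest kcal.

BMR = TEE ÷ activity factor = 2429 ÷ 1.375 = 1766.5455 kcal/day.

1767 kcal/day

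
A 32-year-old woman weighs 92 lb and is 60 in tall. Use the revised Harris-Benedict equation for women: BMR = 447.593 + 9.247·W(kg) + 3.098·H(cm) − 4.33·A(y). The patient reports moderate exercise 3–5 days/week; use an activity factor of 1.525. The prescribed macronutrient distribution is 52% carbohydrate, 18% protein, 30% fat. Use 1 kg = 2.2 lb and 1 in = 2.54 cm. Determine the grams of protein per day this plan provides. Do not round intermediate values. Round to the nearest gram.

80 g/day

Convert to metric: weight = 92 ÷ 2.2 = 41.8182 kg; height = 60 × 2.54 = 152.4 cm.
Harris-Benedict: BMR = 447.593 + 9.247(41.8182) + 3.098(152.4) − 4.33(32) = 1167.8609 kcal/day.
TEE = 1167.8609 × 1.525 = 1780.9879 kcal/day.
Protein energy = 18% × 1780.9879 = 320.5778 kcal.
Protein = 320.5778 ÷ 4 kcal/g = 80.1445 g.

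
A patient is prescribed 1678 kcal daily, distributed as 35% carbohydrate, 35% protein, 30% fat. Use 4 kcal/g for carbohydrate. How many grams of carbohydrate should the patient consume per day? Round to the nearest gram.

147 g/day

Carbohydrate energy = 35% × 1678 = 587.3 kcal.
At 4 kcal/g: 587.3 ÷ 4 = 146.825 g.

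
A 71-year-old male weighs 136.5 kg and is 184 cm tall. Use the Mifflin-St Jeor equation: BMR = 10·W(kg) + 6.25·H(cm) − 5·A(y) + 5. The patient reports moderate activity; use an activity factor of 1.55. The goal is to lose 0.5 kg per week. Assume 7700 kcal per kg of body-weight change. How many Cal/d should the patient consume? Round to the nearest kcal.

2806 Cal/d

Mifflin-St Jeor (male): BMR = 10(136.5) + 6.25(184) − 5(71) + 5 = 1365 + 1150 − 355 + 5 = 2165 kcal/day.
TEE = 2165 × 1.55 = 3355.75 kcal/day.
Required daily deficit = 0.5 × 7700 ÷ 7 = 550 kcal/day.
Target intake = 3355.75 − 550 = 2805.75 kcal/day.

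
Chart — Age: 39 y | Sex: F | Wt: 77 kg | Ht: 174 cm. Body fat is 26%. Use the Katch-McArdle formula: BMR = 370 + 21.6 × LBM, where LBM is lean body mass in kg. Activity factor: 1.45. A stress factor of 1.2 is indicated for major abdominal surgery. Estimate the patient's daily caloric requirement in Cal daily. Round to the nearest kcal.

LBM = 77 × (1 − 0.26) = 56.98 kg. Katch-McArdle: BMR = 370 + 21.6 × 56.98 = 1600.768 kcal/day.
TEE = BMR × activity factor = 1600.768 × 1.45 = 2321.1136 kcal/day.
Apply stress factor: 2321.1136 × 1.2 = 2785.3363 kcal/day.

2785 Cal daily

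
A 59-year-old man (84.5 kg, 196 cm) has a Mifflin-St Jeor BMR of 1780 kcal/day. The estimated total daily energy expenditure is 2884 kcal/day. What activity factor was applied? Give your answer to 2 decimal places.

Activity factor = TEE ÷ BMR = 2884 ÷ 1780 = 1.62.

1.62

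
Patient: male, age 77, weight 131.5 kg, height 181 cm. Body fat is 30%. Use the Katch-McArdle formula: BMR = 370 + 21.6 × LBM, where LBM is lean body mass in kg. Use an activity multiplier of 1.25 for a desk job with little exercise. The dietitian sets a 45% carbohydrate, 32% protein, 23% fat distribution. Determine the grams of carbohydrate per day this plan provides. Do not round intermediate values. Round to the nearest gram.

332 g/day

LBM = 131.5 × (1 − 0.3) = 92.05 kg. Katch-McArdle: BMR = 370 + 21.6 × 92.05 = 2358.28 kcal/day.
TEE = 2358.28 × 1.25 = 2947.85 kcal/day.
Carbohydrate energy = 45% × 2947.85 = 1326.5325 kcal.
Carbohydrate = 1326.5325 ÷ 4 kcal/g = 331.6331 g.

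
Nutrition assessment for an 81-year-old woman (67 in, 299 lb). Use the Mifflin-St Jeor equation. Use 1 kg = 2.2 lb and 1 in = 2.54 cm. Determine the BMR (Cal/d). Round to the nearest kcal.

1857 Cal/d

Convert to metric: weight = 299 ÷ 2.2 = 135.9091 kg; height = 67 × 2.54 = 170.18 cm.
Mifflin-St Jeor (female): BMR = 10(135.9091) + 6.25(170.18) − 5(81) − 161 = 1359.0909 + 1063.625 − 405 − 161 = 1856.7159 kcal/day.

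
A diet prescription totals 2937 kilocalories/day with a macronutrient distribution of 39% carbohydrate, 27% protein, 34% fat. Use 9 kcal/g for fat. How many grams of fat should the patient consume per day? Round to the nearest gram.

111 g/day

Fat energy = 34% × 2937 = 998.58 kcal.
At 9 kcal/g: 998.58 ÷ 9 = 110.9533 g.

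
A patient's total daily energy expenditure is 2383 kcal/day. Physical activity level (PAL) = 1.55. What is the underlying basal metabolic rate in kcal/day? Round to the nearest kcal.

1537 kcal/day

BMR = TEE ÷ activity factor = 2383 ÷ 1.55 = 1537.4194 kcal/day.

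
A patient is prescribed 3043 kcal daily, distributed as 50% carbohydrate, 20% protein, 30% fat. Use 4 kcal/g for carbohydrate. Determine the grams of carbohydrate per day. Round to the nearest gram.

380 g/day

Carbohydrate energy = 50% × 3043 = 1521.5 kcal.
At 4 kcal/g: 1521.5 ÷ 4 = 380.375 g.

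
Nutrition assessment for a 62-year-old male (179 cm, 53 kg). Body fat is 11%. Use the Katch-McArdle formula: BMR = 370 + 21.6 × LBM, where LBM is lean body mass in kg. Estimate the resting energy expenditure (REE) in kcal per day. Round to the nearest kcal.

LBM = 53 × (1 − 0.11) = 47.17 kg. Katch-McArdle: BMR = 370 + 21.6 × 47.17 = 1388.872 kcal/day.

1389 kcal per day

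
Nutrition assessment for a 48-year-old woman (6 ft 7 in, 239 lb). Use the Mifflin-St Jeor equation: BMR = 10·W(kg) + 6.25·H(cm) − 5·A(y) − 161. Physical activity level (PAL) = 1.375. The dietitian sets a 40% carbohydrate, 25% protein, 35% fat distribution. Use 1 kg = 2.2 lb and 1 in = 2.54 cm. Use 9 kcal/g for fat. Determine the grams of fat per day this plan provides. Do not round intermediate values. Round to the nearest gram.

Convert to metric: weight = 239 ÷ 2.2 = 108.6364 kg; height = (6×12 + 7) × 2.54 = 79 × 2.54 = 200.66 cm.
Mifflin-St Jeor (female): BMR = 10(108.6364) + 6.25(200.66) − 5(48) − 161 = 1086.3636 + 1254.125 − 240 − 161 = 1939.4886 kcal/day.
TEE = 1939.4886 × 1.375 = 2666.7969 kcal/day.
Fat energy = 35% × 2666.7969 = 933.3789 kcal.
Fat = 933.3789 ÷ 9 kcal/g = 103.7088 g.

104 g/day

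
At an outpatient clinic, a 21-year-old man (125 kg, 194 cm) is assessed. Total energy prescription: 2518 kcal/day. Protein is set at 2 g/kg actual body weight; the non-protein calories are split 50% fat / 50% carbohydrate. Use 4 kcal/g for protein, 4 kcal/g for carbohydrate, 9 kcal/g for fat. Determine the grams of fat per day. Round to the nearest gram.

84 g/day

Protein = 2 × 125 = 250 g → 250 × 4 = 1000 kcal.
Non-protein calories = 2518 − 1000 = 1518 kcal.
Fat: 50% × 1518 = 759 kcal; carbohydrate: 759 kcal.
Fat: 759 kcal ÷ 9 kcal/g = 84.3333 g.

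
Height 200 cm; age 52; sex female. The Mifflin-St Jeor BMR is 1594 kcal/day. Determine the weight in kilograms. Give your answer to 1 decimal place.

76.5 kg

1594 = 10·W + 6.25(200) − 5(52) − 161
10·W = 1594 − 829 = 765, so W = 76.5 kg.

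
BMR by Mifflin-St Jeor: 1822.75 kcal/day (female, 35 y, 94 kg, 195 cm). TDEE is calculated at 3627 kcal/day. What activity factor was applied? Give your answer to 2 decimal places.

1.99

Activity factor = TEE ÷ BMR = 3627 ÷ 1822.75 = 1.99.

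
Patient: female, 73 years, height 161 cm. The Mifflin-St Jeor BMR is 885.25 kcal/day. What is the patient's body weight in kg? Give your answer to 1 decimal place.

885.25 = 10·W + 6.25(161) − 5(73) − 161
10·W = 885.25 − 480.25 = 405, so W = 40.5 kg.

40.5 kg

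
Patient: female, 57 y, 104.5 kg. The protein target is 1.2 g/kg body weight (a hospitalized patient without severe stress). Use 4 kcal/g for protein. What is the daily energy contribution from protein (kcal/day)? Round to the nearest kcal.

Protein = 1.2 g/kg × 104.5 kg = 125.4 g/day.
Protein energy = 125.4 g × 4 kcal/g = 501.6 kcal/day.

502 kcal/day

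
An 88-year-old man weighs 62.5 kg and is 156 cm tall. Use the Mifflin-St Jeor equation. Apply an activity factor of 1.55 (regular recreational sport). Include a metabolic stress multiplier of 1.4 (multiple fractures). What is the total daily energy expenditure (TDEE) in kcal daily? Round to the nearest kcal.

Mifflin-St Jeor (male): BMR = 10(62.5) + 6.25(156) − 5(88) + 5 = 625 + 975 − 440 + 5 = 1165 kcal/day.
TEE = BMR × activity factor = 1165 × 1.55 = 1805.75 kcal/day.
Apply stress factor: 1805.75 × 1.4 = 2528.05 kcal/day.

2528 kcal daily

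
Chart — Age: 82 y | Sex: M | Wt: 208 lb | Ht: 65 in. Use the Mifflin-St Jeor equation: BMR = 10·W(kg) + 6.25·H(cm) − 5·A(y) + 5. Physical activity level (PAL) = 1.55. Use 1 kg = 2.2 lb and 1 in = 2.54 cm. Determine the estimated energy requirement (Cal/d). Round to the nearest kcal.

2437 Cal/d

Convert to metric: weight = 208 ÷ 2.2 = 94.5455 kg; height = 65 × 2.54 = 165.1 cm.
Mifflin-St Jeor (male): BMR = 10(94.5455) + 6.25(165.1) − 5(82) + 5 = 945.4545 + 1031.875 − 410 + 5 = 1572.3295 kcal/day.
TEE = BMR × activity factor = 1572.3295 × 1.55 = 2437.1108 kcal/day.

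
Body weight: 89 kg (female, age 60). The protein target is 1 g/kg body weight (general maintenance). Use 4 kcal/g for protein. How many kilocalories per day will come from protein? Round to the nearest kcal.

Protein = 1 g/kg × 89 kg = 89 g/day.
Protein energy = 89 g × 4 kcal/g = 356 kcal/day.

356 kcal/day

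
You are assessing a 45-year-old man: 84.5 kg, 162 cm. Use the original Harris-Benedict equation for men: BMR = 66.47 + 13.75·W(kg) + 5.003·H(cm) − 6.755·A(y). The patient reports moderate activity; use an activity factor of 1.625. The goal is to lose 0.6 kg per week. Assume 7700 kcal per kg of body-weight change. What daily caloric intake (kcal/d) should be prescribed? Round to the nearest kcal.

2159 kcal/d

Harris-Benedict: BMR = 66.47 + 13.75(84.5) + 5.003(162) − 6.755(45) = 1734.856 kcal/day.
TEE = 1734.856 × 1.625 = 2819.141 kcal/day.
Required daily deficit = 0.6 × 7700 ÷ 7 = 660 kcal/day.
Target intake = 2819.141 − 660 = 2159.141 kcal/day.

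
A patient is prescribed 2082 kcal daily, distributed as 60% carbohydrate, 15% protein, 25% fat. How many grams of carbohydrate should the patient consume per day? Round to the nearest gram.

312 g/day

Carbohydrate energy = 60% × 2082 = 1249.2 kcal.
At 4 kcal/g: 1249.2 ÷ 4 = 312.3 g.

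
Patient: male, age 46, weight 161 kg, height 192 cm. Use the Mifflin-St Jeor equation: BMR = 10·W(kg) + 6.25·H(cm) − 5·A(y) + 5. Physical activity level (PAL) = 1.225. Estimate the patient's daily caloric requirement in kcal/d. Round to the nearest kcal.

3167 kcal/d

Mifflin-St Jeor (male): BMR = 10(161) + 6.25(192) − 5(46) + 5 = 1610 + 1200 − 230 + 5 = 2585 kcal/day.
TEE = BMR × activity factor = 2585 × 1.225 = 3166.625 kcal/day.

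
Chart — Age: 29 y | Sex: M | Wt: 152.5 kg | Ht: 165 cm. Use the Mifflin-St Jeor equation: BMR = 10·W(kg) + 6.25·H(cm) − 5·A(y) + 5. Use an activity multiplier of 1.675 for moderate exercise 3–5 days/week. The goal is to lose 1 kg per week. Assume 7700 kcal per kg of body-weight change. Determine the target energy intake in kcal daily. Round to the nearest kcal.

2947 kcal daily

Mifflin-St Jeor (male): BMR = 10(152.5) + 6.25(165) − 5(29) + 5 = 1525 + 1031.25 − 145 + 5 = 2416.25 kcal/day.
TEE = 2416.25 × 1.675 = 4047.2188 kcal/day.
Required daily deficit = 1 × 7700 ÷ 7 = 1100 kcal/day.
Target intake = 4047.2188 − 1100 = 2947.2188 kcal/day.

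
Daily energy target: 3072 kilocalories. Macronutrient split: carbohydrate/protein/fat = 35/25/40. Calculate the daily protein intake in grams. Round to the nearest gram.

Protein energy = 25% × 3072 = 768 kcal.
At 4 kcal/g: 768 ÷ 4 = 192 g.

192 g/day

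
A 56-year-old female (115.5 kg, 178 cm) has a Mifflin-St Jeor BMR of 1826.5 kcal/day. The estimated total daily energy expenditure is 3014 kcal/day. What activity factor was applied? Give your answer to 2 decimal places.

Activity factor = TEE ÷ BMR = 3014 ÷ 1826.5 = 1.65.

1.65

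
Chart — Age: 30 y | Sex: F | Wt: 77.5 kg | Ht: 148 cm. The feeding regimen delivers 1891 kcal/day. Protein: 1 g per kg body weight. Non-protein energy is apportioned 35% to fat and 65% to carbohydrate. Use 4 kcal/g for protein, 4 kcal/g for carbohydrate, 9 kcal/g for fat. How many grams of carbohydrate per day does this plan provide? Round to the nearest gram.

Protein = 1 × 77.5 = 77.5 g → 77.5 × 4 = 310 kcal.
Non-protein calories = 1891 − 310 = 1581 kcal.
Fat: 35% × 1581 = 553.35 kcal; carbohydrate: 1027.65 kcal.
Carbohydrate: 1027.65 kcal ÷ 4 kcal/g = 256.9125 g.

257 g/day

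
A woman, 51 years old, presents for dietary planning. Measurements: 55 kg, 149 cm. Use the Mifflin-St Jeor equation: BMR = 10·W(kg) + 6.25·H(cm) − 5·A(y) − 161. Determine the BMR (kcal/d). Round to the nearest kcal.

Mifflin-St Jeor (female): BMR = 10(55) + 6.25(149) − 5(51) − 161 = 550 + 931.25 − 255 − 161 = 1065.25 kcal/day.

1065 kcal/d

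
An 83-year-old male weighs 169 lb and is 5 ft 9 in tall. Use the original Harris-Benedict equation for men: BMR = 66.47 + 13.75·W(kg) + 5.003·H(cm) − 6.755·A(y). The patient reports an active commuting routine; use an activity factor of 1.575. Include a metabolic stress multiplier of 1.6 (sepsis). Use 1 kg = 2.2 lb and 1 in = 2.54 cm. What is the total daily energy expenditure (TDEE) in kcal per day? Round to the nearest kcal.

3626 kcal per day

Convert to metric: weight = 169 ÷ 2.2 = 76.8182 kg; height = (5×12 + 9) × 2.54 = 69 × 2.54 = 175.26 cm.
Harris-Benedict: BMR = 66.47 + 13.75(76.8182) + 5.003(175.26) − 6.755(83) = 1438.8808 kcal/day.
TEE = BMR × activity factor = 1438.8808 × 1.575 = 2266.2372 kcal/day.
Apply stress factor: 2266.2372 × 1.6 = 3625.9796 kcal/day.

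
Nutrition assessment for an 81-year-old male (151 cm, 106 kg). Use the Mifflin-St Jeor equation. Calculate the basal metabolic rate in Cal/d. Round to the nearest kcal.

Mifflin-St Jeor (male): BMR = 10(106) + 6.25(151) − 5(81) + 5 = 1060 + 943.75 − 405 + 5 = 1603.75 kcal/day.

1604 Cal/d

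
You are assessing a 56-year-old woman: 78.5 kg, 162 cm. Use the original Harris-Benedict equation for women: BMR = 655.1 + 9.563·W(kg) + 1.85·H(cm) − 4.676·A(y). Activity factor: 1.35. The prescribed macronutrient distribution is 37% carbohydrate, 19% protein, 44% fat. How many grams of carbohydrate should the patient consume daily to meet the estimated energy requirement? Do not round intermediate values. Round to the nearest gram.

180 g/day

Harris-Benedict: BMR = 655.1 + 9.563(78.5) + 1.85(162) − 4.676(56) = 1443.6395 kcal/day.
TEE = 1443.6395 × 1.35 = 1948.9133 kcal/day.
Carbohydrate energy = 37% × 1948.9133 = 721.0979 kcal.
Carbohydrate = 721.0979 ÷ 4 kcal/g = 180.2745 g.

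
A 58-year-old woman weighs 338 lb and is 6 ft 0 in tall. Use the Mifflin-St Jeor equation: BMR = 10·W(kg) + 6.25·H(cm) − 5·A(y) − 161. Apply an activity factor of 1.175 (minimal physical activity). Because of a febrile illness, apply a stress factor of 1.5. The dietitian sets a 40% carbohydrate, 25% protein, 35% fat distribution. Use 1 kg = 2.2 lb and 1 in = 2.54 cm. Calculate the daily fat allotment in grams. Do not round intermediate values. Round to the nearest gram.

Convert to metric: weight = 338 ÷ 2.2 = 153.6364 kg; height = (6×12 + 0) × 2.54 = 72 × 2.54 = 182.88 cm.
Mifflin-St Jeor (female): BMR = 10(153.6364) + 6.25(182.88) − 5(58) − 161 = 1536.3636 + 1143 − 290 − 161 = 2228.3636 kcal/day.
TEE = 2228.3636 × 1.175 = 2618.3273 kcal/day.
With stress factor 1.5: 2618.3273 × 1.5 = 3927.4909 kcal/day.
Fat energy = 35% × 3927.4909 = 1374.6218 kcal.
Fat = 1374.6218 ÷ 9 kcal/g = 152.7358 g.

153 g/day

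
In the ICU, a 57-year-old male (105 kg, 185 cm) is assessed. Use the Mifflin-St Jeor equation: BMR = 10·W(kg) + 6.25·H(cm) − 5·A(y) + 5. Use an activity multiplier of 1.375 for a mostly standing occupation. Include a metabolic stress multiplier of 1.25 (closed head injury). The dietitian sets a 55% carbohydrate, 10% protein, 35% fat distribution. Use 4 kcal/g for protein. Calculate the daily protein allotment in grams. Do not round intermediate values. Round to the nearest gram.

Mifflin-St Jeor (male): BMR = 10(105) + 6.25(185) − 5(57) + 5 = 1050 + 1156.25 − 285 + 5 = 1926.25 kcal/day.
TEE = 1926.25 × 1.375 = 2648.5938 kcal/day.
With stress factor 1.25: 2648.5938 × 1.25 = 3310.7422 kcal/day.
Protein energy = 10% × 3310.7422 = 331.0742 kcal.
Protein = 331.0742 ÷ 4 kcal/g = 82.7686 g.

83 g/day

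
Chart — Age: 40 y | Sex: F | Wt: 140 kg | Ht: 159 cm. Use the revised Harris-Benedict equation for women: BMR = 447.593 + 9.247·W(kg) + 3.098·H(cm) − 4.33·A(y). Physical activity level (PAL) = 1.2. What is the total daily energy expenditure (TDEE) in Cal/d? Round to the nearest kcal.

Harris-Benedict: BMR = 447.593 + 9.247(140) + 3.098(159) − 4.33(40) = 2061.555 kcal/day.
TEE = BMR × activity factor = 2061.555 × 1.2 = 2473.866 kcal/day.

2474 Cal/d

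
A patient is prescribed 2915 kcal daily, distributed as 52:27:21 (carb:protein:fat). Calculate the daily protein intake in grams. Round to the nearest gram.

Protein energy = 27% × 2915 = 787.05 kcal.
At 4 kcal/g: 787.05 ÷ 4 = 196.7625 g.

197 g/day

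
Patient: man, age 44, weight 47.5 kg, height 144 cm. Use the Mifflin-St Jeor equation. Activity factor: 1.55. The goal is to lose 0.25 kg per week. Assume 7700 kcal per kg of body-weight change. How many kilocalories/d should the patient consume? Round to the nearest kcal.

1523 kilocalories/d

Mifflin-St Jeor (male): BMR = 10(47.5) + 6.25(144) − 5(44) + 5 = 475 + 900 − 220 + 5 = 1160 kcal/day.
TEE = 1160 × 1.55 = 1798 kcal/day.
Required daily deficit = 0.25 × 7700 ÷ 7 = 275 kcal/day.
Target intake = 1798 − 275 = 1523 kcal/day.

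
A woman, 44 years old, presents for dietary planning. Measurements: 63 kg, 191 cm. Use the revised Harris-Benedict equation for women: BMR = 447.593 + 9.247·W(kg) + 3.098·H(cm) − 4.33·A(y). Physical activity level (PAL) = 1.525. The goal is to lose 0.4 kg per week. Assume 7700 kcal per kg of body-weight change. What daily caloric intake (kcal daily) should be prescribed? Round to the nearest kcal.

1743 kcal daily

Harris-Benedict: BMR = 447.593 + 9.247(63) + 3.098(191) − 4.33(44) = 1431.352 kcal/day.
TEE = 1431.352 × 1.525 = 2182.8118 kcal/day.
Required daily deficit = 0.4 × 7700 ÷ 7 = 440 kcal/day.
Target intake = 2182.8118 − 440 = 1742.8118 kcal/day.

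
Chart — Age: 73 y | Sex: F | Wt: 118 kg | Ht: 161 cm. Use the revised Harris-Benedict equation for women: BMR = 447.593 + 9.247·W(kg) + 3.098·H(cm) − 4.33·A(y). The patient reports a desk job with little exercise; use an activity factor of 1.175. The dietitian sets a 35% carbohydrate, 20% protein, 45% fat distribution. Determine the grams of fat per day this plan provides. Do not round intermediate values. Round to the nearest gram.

101 g/day

Harris-Benedict: BMR = 447.593 + 9.247(118) + 3.098(161) − 4.33(73) = 1721.427 kcal/day.
TEE = 1721.427 × 1.175 = 2022.6767 kcal/day.
Fat energy = 45% × 2022.6767 = 910.2045 kcal.
Fat = 910.2045 ÷ 9 kcal/g = 101.1338 g.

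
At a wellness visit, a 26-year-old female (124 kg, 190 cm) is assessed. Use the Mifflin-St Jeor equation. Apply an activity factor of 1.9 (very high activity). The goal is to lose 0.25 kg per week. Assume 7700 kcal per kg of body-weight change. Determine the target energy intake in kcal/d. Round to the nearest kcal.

3784 kcal/d

Mifflin-St Jeor (female): BMR = 10(124) + 6.25(190) − 5(26) − 161 = 1240 + 1187.5 − 130 − 161 = 2136.5 kcal/day.
TEE = 2136.5 × 1.9 = 4059.35 kcal/day.
Required daily deficit = 0.25 × 7700 ÷ 7 = 275 kcal/day.
Target intake = 4059.35 − 275 = 3784.35 kcal/day.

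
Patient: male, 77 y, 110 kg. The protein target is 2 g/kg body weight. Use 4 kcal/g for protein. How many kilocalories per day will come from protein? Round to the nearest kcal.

Protein = 2 g/kg × 110 kg = 220 g/day.
Protein energy = 220 g × 4 kcal/g = 880 kcal/day.

880 kcal/day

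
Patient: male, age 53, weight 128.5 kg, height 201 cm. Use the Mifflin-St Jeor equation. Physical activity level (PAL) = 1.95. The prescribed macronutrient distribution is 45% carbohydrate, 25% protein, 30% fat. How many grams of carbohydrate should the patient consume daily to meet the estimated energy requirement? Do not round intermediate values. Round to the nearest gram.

Mifflin-St Jeor (male): BMR = 10(128.5) + 6.25(201) − 5(53) + 5 = 1285 + 1256.25 − 265 + 5 = 2281.25 kcal/day.
TEE = 2281.25 × 1.95 = 4448.4375 kcal/day.
Carbohydrate energy = 45% × 4448.4375 = 2001.7969 kcal.
Carbohydrate = 2001.7969 ÷ 4 kcal/g = 500.4492 g.

500 g/day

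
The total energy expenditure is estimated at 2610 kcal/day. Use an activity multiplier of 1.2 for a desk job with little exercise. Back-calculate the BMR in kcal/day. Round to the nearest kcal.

2175 kcal/day

BMR = TEE ÷ activity factor = 2610 ÷ 1.2 = 2175 kcal/day.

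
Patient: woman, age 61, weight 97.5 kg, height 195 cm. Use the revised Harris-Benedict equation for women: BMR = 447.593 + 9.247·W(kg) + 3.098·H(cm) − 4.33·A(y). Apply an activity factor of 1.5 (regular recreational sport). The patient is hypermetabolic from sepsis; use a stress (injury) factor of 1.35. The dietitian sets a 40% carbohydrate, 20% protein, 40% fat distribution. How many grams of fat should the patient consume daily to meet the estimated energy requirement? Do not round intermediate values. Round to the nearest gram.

152 g/day

Harris-Benedict: BMR = 447.593 + 9.247(97.5) + 3.098(195) − 4.33(61) = 1689.1555 kcal/day.
TEE = 1689.1555 × 1.5 = 2533.7333 kcal/day.
With stress factor 1.35: 2533.7333 × 1.35 = 3420.5399 kcal/day.
Fat energy = 40% × 3420.5399 = 1368.216 kcal.
Fat = 1368.216 ÷ 9 kcal/g = 152.024 g.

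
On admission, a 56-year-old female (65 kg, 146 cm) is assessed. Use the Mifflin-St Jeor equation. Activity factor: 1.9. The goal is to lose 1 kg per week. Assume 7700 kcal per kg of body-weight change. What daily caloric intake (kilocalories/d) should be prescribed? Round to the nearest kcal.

1031 kilocalories/d

Mifflin-St Jeor (female): BMR = 10(65) + 6.25(146) − 5(56) − 161 = 650 + 912.5 − 280 − 161 = 1121.5 kcal/day.
TEE = 1121.5 × 1.9 = 2130.85 kcal/day.
Required daily deficit = 1 × 7700 ÷ 7 = 1100 kcal/day.
Target intake = 2130.85 − 1100 = 1030.85 kcal/day.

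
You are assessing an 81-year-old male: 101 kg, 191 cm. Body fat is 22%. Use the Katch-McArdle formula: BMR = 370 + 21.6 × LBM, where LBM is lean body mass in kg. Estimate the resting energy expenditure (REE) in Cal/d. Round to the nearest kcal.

2072 Cal/d

LBM = 101 × (1 − 0.22) = 78.78 kg. Katch-McArdle: BMR = 370 + 21.6 × 78.78 = 2071.648 kcal/day.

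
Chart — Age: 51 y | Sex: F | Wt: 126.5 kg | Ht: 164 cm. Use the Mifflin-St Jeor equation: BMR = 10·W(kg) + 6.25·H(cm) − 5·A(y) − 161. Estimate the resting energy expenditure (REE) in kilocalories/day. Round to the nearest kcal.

1874 kilocalories/day

Mifflin-St Jeor (female): BMR = 10(126.5) + 6.25(164) − 5(51) − 161 = 1265 + 1025 − 255 − 161 = 1874 kcal/day.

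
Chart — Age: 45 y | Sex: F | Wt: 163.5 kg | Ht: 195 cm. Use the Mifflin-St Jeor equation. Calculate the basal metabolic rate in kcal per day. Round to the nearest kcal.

2468 kcal per day

Mifflin-St Jeor (female): BMR = 10(163.5) + 6.25(195) − 5(45) − 161 = 1635 + 1218.75 − 225 − 161 = 2467.75 kcal/day.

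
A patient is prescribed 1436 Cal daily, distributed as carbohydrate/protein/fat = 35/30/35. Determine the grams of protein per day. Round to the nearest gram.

108 g/day

Protein energy = 30% × 1436 = 430.8 kcal.
At 4 kcal/g: 430.8 ÷ 4 = 107.7 g.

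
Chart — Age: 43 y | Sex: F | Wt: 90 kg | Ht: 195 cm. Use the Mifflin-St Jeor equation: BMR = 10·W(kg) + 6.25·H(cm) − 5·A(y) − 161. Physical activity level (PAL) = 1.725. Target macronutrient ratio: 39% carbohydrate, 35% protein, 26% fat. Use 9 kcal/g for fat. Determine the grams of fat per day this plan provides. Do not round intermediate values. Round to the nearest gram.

87 g/day

Mifflin-St Jeor (female): BMR = 10(90) + 6.25(195) − 5(43) − 161 = 900 + 1218.75 − 215 − 161 = 1742.75 kcal/day.
TEE = 1742.75 × 1.725 = 3006.2438 kcal/day.
Fat energy = 26% × 3006.2438 = 781.6234 kcal.
Fat = 781.6234 ÷ 9 kcal/g = 86.847 g.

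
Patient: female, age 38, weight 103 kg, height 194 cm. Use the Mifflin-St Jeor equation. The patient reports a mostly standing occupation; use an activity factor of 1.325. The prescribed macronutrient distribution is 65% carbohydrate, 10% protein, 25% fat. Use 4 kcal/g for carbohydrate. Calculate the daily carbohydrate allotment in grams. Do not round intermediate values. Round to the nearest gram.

Mifflin-St Jeor (female): BMR = 10(103) + 6.25(194) − 5(38) − 161 = 1030 + 1212.5 − 190 − 161 = 1891.5 kcal/day.
TEE = 1891.5 × 1.325 = 2506.2375 kcal/day.
Carbohydrate energy = 65% × 2506.2375 = 1629.0544 kcal.
Carbohydrate = 1629.0544 ÷ 4 kcal/g = 407.2636 g.

407 g/day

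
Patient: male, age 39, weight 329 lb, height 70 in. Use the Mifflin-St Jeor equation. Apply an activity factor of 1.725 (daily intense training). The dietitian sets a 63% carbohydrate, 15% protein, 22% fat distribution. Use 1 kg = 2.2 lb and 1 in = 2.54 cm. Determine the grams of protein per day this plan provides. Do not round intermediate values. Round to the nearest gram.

156 g/day

Convert to metric: weight = 329 ÷ 2.2 = 149.5455 kg; height = 70 × 2.54 = 177.8 cm.
Mifflin-St Jeor (male): BMR = 10(149.5455) + 6.25(177.8) − 5(39) + 5 = 1495.4545 + 1111.25 − 195 + 5 = 2416.7045 kcal/day.
TEE = 2416.7045 × 1.725 = 4168.8153 kcal/day.
Protein energy = 15% × 4168.8153 = 625.3223 kcal.
Protein = 625.3223 ÷ 4 kcal/g = 156.3306 g.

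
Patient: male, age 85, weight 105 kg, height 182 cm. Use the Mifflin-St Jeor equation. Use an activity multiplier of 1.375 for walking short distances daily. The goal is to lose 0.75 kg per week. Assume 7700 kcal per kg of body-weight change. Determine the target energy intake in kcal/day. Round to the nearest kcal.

Mifflin-St Jeor (male): BMR = 10(105) + 6.25(182) − 5(85) + 5 = 1050 + 1137.5 − 425 + 5 = 1767.5 kcal/day.
TEE = 1767.5 × 1.375 = 2430.3125 kcal/day.
Required daily deficit = 0.75 × 7700 ÷ 7 = 825 kcal/day.
Target intake = 2430.3125 − 825 = 1605.3125 kcal/day.

1605 kcal/day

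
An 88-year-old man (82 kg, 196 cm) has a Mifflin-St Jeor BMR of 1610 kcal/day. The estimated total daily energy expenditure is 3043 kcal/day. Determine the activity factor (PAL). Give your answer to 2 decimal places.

1.89

Activity factor = TEE ÷ BMR = 3043 ÷ 1610 = 1.89.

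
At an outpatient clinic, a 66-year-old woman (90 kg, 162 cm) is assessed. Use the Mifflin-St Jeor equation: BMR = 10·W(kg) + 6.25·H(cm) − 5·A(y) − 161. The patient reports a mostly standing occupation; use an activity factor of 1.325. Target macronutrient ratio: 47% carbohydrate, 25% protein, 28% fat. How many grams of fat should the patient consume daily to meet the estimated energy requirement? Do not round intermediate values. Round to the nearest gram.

Mifflin-St Jeor (female): BMR = 10(90) + 6.25(162) − 5(66) − 161 = 900 + 1012.5 − 330 − 161 = 1421.5 kcal/day.
TEE = 1421.5 × 1.325 = 1883.4875 kcal/day.
Fat energy = 28% × 1883.4875 = 527.3765 kcal.
Fat = 527.3765 ÷ 9 kcal/g = 58.5974 g.

59 g/day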